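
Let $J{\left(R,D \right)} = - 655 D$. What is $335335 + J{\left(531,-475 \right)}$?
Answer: $646460$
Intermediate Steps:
$335335 + J{\left(531,-475 \right)} = 335335 - -311125 = 335335 + 311125 = 646460$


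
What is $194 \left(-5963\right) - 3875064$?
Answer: $-5031886$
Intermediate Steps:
$194 \left(-5963\right) - 3875064 = -1156822 - 3875064 = -5031886$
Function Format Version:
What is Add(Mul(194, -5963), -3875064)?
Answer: -5031886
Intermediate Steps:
Add(Mul(194, -5963), -3875064) = Add(-1156822, -3875064) = -5031886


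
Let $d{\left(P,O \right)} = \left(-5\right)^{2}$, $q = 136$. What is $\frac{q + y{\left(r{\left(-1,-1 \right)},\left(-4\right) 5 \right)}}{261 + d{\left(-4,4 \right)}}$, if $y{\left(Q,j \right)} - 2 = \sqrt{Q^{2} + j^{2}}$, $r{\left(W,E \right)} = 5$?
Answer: $\frac{69}{143} + \frac{5 \sqrt{17}}{286} \approx 0.5546$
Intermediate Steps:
$d{\left(P,O \right)} = 25$
$y{\left(Q,j \right)} = 2 + \sqrt{Q^{2} + j^{2}}$
$\frac{q + y{\left(r{\left(-1,-1 \right)},\left(-4\right) 5 \right)}}{261 + d{\left(-4,4 \right)}} = \frac{136 + \left(2 + \sqrt{5^{2} + \left(\left(-4\right) 5\right)^{2}}\right)}{261 + 25} = \frac{136 + \left(2 + \sqrt{25 + \left(-20\right)^{2}}\right)}{286} = \left(136 + \left(2 + \sqrt{25 + 400}\right)\right) \frac{1}{286} = \left(136 + \left(2 + \sqrt{425}\right)\right) \frac{1}{286} = \left(136 + \left(2 + 5 \sqrt{17}\right)\right) \frac{1}{286} = \left(138 + 5 \sqrt{17}\right) \frac{1}{286} = \frac{69}{143} + \frac{5 \sqrt{17}}{286}$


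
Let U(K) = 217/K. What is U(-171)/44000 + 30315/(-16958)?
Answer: -114046869943/63795996000 ≈ -1.7877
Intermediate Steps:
U(-171)/44000 + 30315/(-16958) = (217/(-171))/44000 + 30315/(-16958) = (217*(-1/171))*(1/44000) + 30315*(-1/16958) = -217/171*1/44000 - 30315/16958 = -217/7524000 - 30315/16958 = -114046869943/63795996000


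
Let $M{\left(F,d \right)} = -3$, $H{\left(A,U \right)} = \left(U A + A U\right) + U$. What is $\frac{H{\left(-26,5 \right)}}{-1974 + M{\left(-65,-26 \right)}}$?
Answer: $\frac{85}{659} \approx 0.12898$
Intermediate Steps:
$H{\left(A,U \right)} = U + 2 A U$ ($H{\left(A,U \right)} = \left(A U + A U\right) + U = 2 A U + U = U + 2 A U$)
$\frac{H{\left(-26,5 \right)}}{-1974 + M{\left(-65,-26 \right)}} = \frac{5 \left(1 + 2 \left(-26\right)\right)}{-1974 - 3} = \frac{5 \left(1 - 52\right)}{-1977} = 5 \left(-51\right) \left(- \frac{1}{1977}\right) = \left(-255\right) \left(- \frac{1}{1977}\right) = \frac{85}{659}$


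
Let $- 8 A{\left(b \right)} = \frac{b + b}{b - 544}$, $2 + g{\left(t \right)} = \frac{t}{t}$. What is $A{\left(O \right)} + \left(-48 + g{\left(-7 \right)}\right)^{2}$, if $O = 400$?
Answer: $\frac{86461}{36} \approx 2401.7$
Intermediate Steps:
$g{\left(t \right)} = -1$ ($g{\left(t \right)} = -2 + \frac{t}{t} = -2 + 1 = -1$)
$A{\left(b \right)} = - \frac{b}{4 \left(-544 + b\right)}$ ($A{\left(b \right)} = - \frac{\left(b + b\right) \frac{1}{b - 544}}{8} = - \frac{2 b \frac{1}{-544 + b}}{8} = - \frac{b}{4 \left(-544 + b\right)}$)
$A{\left(O \right)} + \left(-48 + g{\left(-7 \right)}\right)^{2} = \left(-1\right) 400 \frac{1}{-2176 + 4 \cdot 400} + \left(-48 - 1\right)^{2} = \left(-1\right) 400 \frac{1}{-2176 + 1600} + \left(-49\right)^{2} = \left(-1\right) 400 \frac{1}{-576} + 2401 = \left(-1\right) 400 \left(- \frac{1}{576}\right) + 2401 = \frac{25}{36} + 2401 = \frac{86461}{36}$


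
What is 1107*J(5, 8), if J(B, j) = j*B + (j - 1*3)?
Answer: 49815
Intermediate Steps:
J(B, j) = -3 + j + B*j (J(B, j) = B*j + (j - 3) = B*j + (-3 + j) = -3 + j + B*j)
1107*J(5, 8) = 1107*(-3 + 8 + 5*8) = 1107*(-3 + 8 + 40) = 1107*45 = 49815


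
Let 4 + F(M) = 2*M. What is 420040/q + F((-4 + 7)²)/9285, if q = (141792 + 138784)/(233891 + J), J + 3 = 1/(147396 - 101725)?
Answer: 5207521047259553693/14872465201920 ≈ 3.5015e+5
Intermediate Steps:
J = -137012/45671 (J = -3 + 1/(147396 - 101725) = -3 + 1/45671 = -137012/45671 ≈ -3.0000)
q = 12814186496/10681898849 (q = (141792 + 138784)/(233891 - 137012/45671) = 280576/(10681898849/45671) = 280576*(45671/10681898849) = 12814186496/10681898849 ≈ 1.1996)
F(M) = -4 + 2*M
420040/q + F((-4 + 7)²)/9285 = 420040/(12814186496/10681898849) + (-4 + 2*(-4 + 7)²)/9285 = 420040*(10681898849/12814186496) + (-4 + 2*3²)*(1/9285) = 560853099066745/1601773312 + (-4 + 2*9)*(1/9285) = 560853099066745/1601773312 + (-4 + 18)*(1/9285) = 560853099066745/1601773312 + 14*(1/9285) = 560853099066745/1601773312 + 14/9285 = 5207521047259553693/14872465201920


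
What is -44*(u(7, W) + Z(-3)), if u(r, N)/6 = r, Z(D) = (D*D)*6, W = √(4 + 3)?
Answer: -4224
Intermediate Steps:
W = √7 ≈ 2.6458
Z(D) = 6*D² (Z(D) = D²*6 = 6*D²)
u(r, N) = 6*r
-44*(u(7, W) + Z(-3)) = -44*(6*7 + 6*(-3)²) = -44*(42 + 6*9) = -44*(42 + 54) = -44*96 = -4224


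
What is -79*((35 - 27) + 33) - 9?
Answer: -3248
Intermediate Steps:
-79*((35 - 27) + 33) - 9 = -79*(8 + 33) - 9 = -79*41 - 9 = -3239 - 9 = -3248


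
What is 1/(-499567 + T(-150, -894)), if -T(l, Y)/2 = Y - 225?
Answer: -1/497329 ≈ -2.0107e-6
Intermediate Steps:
T(l, Y) = 450 - 2*Y (T(l, Y) = -2*(Y - 225) = -2*(-225 + Y) = 450 - 2*Y)
1/(-499567 + T(-150, -894)) = 1/(-499567 + (450 - 2*(-894))) = 1/(-499567 + (450 + 1788)) = 1/(-499567 + 2238) = 1/(-497329) = -1/497329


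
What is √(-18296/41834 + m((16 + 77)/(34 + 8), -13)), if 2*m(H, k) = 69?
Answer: √59612487818/41834 ≈ 5.8363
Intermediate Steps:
m(H, k) = 69/2 (m(H, k) = (½)*69 = 69/2)
√(-18296/41834 + m((16 + 77)/(34 + 8), -13)) = √(-18296/41834 + 69/2) = √(-18296*1/41834 + 69/2) = √(-9148/20917 + 69/2) = √(1424977/41834) = √59612487818/41834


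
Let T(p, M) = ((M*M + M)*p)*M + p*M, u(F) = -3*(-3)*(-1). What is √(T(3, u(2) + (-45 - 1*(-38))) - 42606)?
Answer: I*√54174 ≈ 232.75*I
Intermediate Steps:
u(F) = -9 (u(F) = 9*(-1) = -9)
T(p, M) = M*p + M*p*(M + M²) (T(p, M) = ((M² + M)*p)*M + M*p = ((M + M²)*p)*M + M*p = (p*(M + M²))*M + M*p = M*p*(M + M²) + M*p = M*p + M*p*(M + M²))
√(T(3, u(2) + (-45 - 1*(-38))) - 42606) = √((-9 + (-45 - 1*(-38)))*3*(1 + (-9 + (-45 - 1*(-38))) + (-9 + (-45 - 1*(-38)))²) - 42606) = √((-9 + (-45 + 38))*3*(1 + (-9 + (-45 + 38)) + (-9 + (-45 + 38))²) - 42606) = √((-9 - 7)*3*(1 + (-9 - 7) + (-9 - 7)²) - 42606) = √(-16*3*(1 - 16 + (-16)²) - 42606) = √(-16*3*(1 - 16 + 256) - 42606) = √(-16*3*241 - 42606) = √(-11568 - 42606) = √(-54174) = I*√54174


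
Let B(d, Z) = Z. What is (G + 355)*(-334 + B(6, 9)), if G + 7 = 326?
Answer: -219050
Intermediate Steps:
G = 319 (G = -7 + 326 = 319)
(G + 355)*(-334 + B(6, 9)) = (319 + 355)*(-334 + 9) = 674*(-325) = -219050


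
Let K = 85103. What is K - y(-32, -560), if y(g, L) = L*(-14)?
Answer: 77263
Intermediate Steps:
y(g, L) = -14*L
K - y(-32, -560) = 85103 - (-14)*(-560) = 85103 - 1*7840 = 85103 - 7840 = 77263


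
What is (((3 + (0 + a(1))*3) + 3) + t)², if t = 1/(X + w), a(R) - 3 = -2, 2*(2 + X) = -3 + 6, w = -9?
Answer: 28561/361 ≈ 79.116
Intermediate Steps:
X = -½ (X = -2 + (-3 + 6)/2 = -2 + (½)*3 = -2 + 3/2 = -½ ≈ -0.50000)
a(R) = 1 (a(R) = 3 - 2 = 1)
t = -2/19 (t = 1/(-½ - 9) = 1/(-19/2) = -2/19 ≈ -0.10526)
(((3 + (0 + a(1))*3) + 3) + t)² = (((3 + (0 + 1)*3) + 3) - 2/19)² = (((3 + 1*3) + 3) - 2/19)² = (((3 + 3) + 3) - 2/19)² = ((6 + 3) - 2/19)² = (9 - 2/19)² = (169/19)² = 28561/361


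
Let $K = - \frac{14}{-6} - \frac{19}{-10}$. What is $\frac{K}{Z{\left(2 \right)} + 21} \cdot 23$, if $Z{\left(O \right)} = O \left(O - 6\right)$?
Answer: $\frac{2921}{390} \approx 7.4897$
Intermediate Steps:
$Z{\left(O \right)} = O \left(-6 + O\right)$
$K = \frac{127}{30}$ ($K = \left(-14\right) \left(- \frac{1}{6}\right) - - \frac{19}{10} = \frac{7}{3} + \frac{19}{10} = \frac{127}{30} \approx 4.2333$)
$\frac{K}{Z{\left(2 \right)} + 21} \cdot 23 = \frac{1}{2 \left(-6 + 2\right) + 21} \cdot \frac{127}{30} \cdot 23 = \frac{1}{2 \left(-4\right) + 21} \cdot \frac{127}{30} \cdot 23 = \frac{1}{-8 + 21} \cdot \frac{127}{30} \cdot 23 = \frac{1}{13} \cdot \frac{127}{30} \cdot 23 = \frac{127}{390} \cdot 23 = \frac{2921}{390}$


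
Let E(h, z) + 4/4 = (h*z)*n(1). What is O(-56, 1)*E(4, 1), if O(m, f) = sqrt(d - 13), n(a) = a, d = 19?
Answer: 3*sqrt(6) ≈ 7.3485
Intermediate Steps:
O(m, f) = sqrt(6) (O(m, f) = sqrt(19 - 13) = sqrt(6))
E(h, z) = -1 + h*z (E(h, z) = -1 + (h*z)*1 = -1 + h*z)
O(-56, 1)*E(4, 1) = sqrt(6)*(-1 + 4*1) = sqrt(6)*(-1 + 4) = sqrt(6)*3 = 3*sqrt(6)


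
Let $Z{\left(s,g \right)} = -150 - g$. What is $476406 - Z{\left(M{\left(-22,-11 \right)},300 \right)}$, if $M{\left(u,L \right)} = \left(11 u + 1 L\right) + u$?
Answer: $476856$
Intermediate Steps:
$M{\left(u,L \right)} = L + 12 u$ ($M{\left(u,L \right)} = \left(11 u + L\right) + u = \left(L + 11 u\right) + u = L + 12 u$)
$476406 - Z{\left(M{\left(-22,-11 \right)},300 \right)} = 476406 - \left(-150 - 300\right) = 476406 - -450 = 476406 + 450 = 476856$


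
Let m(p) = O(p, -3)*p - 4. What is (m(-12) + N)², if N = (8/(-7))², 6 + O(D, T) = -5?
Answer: 40144896/2401 ≈ 16720.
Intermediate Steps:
O(D, T) = -11 (O(D, T) = -6 - 5 = -11)
N = 64/49 (N = (8*(-⅐))² = (-8/7)² = 64/49 ≈ 1.3061)
m(p) = -4 - 11*p (m(p) = -11*p - 4 = -4 - 11*p)
(m(-12) + N)² = ((-4 - 11*(-12)) + 64/49)² = ((-4 + 132) + 64/49)² = (128 + 64/49)² = (6336/49)² = 40144896/2401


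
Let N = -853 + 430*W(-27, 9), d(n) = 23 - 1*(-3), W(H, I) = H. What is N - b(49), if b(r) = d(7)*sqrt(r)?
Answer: -12645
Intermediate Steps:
d(n) = 26 (d(n) = 23 + 3 = 26)
b(r) = 26*sqrt(r)
N = -12463 (N = -853 + 430*(-27) = -853 - 11610 = -12463)
N - b(49) = -12463 - 26*sqrt(49) = -12463 - 26*7 = -12463 - 1*182 = -12463 - 182 = -12645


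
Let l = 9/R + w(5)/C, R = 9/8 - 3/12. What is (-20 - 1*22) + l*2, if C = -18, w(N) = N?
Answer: -1385/63 ≈ -21.984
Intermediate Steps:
R = 7/8 (R = 9*(⅛) - 3*1/12 = 9/8 - ¼ = 7/8 ≈ 0.87500)
l = 1261/126 (l = 9/(7/8) + 5/(-18) = 9*(8/7) + 5*(-1/18) = 72/7 - 5/18 = 1261/126 ≈ 10.008)
(-20 - 1*22) + l*2 = (-20 - 1*22) + (1261/126)*2 = (-20 - 22) + 1261/63 = -42 + 1261/63 = -1385/63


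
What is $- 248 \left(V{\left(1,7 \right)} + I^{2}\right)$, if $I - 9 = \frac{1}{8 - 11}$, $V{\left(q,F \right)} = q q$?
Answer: $- \frac{169880}{9} \approx -18876.0$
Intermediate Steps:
$V{\left(q,F \right)} = q^{2}$
$I = \frac{26}{3}$ ($I = 9 + \frac{1}{8 - 11} = 9 + \frac{1}{-3} = 9 - \frac{1}{3} = \frac{26}{3} \approx 8.6667$)
$- 248 \left(V{\left(1,7 \right)} + I^{2}\right) = - 248 \left(1^{2} + \left(\frac{26}{3}\right)^{2}\right) = - 248 \left(1 + \frac{676}{9}\right) = \left(-248\right) \frac{685}{9} = - \frac{169880}{9}$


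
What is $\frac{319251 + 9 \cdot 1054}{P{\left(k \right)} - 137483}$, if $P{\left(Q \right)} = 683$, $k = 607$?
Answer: $- \frac{109579}{45600} \approx -2.403$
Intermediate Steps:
$\frac{319251 + 9 \cdot 1054}{P{\left(k \right)} - 137483} = \frac{319251 + 9 \cdot 1054}{683 - 137483} = \frac{319251 + 9486}{-136800} = 328737 \left(- \frac{1}{136800}\right) = - \frac{109579}{45600}$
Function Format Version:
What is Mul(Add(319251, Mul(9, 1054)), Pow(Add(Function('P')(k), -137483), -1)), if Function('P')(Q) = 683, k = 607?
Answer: Rational(-109579, 45600) ≈ -2.4030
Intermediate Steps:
Mul(Add(319251, Mul(9, 1054)), Pow(Add(Function('P')(k), -137483), -1)) = Mul(Add(319251, Mul(9, 1054)), Pow(Add(683, -137483), -1)) = Mul(Add(319251, 9486), Pow(-136800, -1)) = Mul(328737, Rational(-1, 136800)) = Rational(-109579, 45600)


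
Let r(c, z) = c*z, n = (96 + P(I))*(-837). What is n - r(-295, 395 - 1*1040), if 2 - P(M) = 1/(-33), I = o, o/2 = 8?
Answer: -2995590/11 ≈ -2.7233e+5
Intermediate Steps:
o = 16 (o = 2*8 = 16)
I = 16
P(M) = 67/33 (P(M) = 2 - 1/(-33) = 2 - 1*(-1/33) = 2 + 1/33 = 67/33)
n = -902565/11 (n = (96 + 67/33)*(-837) = (3235/33)*(-837) = -902565/11 ≈ -82051.)
n - r(-295, 395 - 1*1040) = -902565/11 - (-295)*(395 - 1*1040) = -902565/11 - (-295)*(395 - 1040) = -902565/11 - (-295)*(-645) = -902565/11 - 1*190275 = -902565/11 - 190275 = -2995590/11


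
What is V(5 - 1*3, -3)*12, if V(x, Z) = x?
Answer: 24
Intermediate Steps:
V(5 - 1*3, -3)*12 = (5 - 1*3)*12 = (5 - 3)*12 = 2*12 = 24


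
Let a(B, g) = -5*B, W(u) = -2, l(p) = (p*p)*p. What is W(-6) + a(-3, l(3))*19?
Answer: 283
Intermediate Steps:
l(p) = p³ (l(p) = p²*p = p³)
W(-6) + a(-3, l(3))*19 = -2 - 5*(-3)*19 = -2 + 15*19 = -2 + 285 = 283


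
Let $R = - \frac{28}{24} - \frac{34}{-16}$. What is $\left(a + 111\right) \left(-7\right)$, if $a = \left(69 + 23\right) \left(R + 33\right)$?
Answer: $- \frac{135877}{6} \approx -22646.0$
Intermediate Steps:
$R = \frac{23}{24}$ ($R = \left(-28\right) \frac{1}{24} - - \frac{17}{8} = - \frac{7}{6} + \frac{17}{8} = \frac{23}{24} \approx 0.95833$)
$a = \frac{18745}{6}$ ($a = \left(69 + 23\right) \left(\frac{23}{24} + 33\right) = 92 \cdot \frac{815}{24} = \frac{18745}{6} \approx 3124.2$)
$\left(a + 111\right) \left(-7\right) = \left(\frac{18745}{6} + 111\right) \left(-7\right) = \frac{19411}{6} \left(-7\right) = - \frac{135877}{6}$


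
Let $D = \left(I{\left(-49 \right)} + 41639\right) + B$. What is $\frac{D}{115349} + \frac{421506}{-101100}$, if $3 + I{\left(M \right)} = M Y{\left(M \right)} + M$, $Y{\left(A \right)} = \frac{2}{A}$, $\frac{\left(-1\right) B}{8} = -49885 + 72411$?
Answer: $- \frac{803008673}{149510050} \approx -5.3709$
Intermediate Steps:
$B = -180208$ ($B = - 8 \left(-49885 + 72411\right) = \left(-8\right) 22526 = -180208$)
$I{\left(M \right)} = -1 + M$ ($I{\left(M \right)} = -3 + \left(M \frac{2}{M} + M\right) = -3 + \left(2 + M\right) = -1 + M$)
$D = -138619$ ($D = \left(\left(-1 - 49\right) + 41639\right) - 180208 = \left(-50 + 41639\right) - 180208 = 41589 - 180208 = -138619$)
$\frac{D}{115349} + \frac{421506}{-101100} = - \frac{138619}{115349} + \frac{421506}{-101100} = \left(-138619\right) \frac{1}{115349} + 421506 \left(- \frac{1}{101100}\right) = - \frac{10663}{8873} - \frac{70251}{16850} = - \frac{803008673}{149510050}$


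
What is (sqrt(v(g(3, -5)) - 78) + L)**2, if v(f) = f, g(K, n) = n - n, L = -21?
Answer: (21 - I*sqrt(78))**2 ≈ 363.0 - 370.93*I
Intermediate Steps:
g(K, n) = 0
(sqrt(v(g(3, -5)) - 78) + L)**2 = (sqrt(0 - 78) - 21)**2 = (sqrt(-78) - 21)**2 = (I*sqrt(78) - 21)**2 = (-21 + I*sqrt(78))**2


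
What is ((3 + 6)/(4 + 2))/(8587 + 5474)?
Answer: 1/9374 ≈ 0.00010668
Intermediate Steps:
((3 + 6)/(4 + 2))/(8587 + 5474) = (9/6)/14061 = (9*(⅙))*(1/14061) = (3/2)*(1/14061) = 1/9374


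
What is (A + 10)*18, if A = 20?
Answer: 540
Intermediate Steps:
(A + 10)*18 = (20 + 10)*18 = 30*18 = 540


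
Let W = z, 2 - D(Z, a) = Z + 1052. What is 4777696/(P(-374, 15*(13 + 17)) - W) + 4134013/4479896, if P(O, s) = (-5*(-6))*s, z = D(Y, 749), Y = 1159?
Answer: 21468522409833/70374686264 ≈ 305.06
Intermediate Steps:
D(Z, a) = -1050 - Z (D(Z, a) = 2 - (Z + 1052) = 2 - (1052 + Z) = 2 + (-1052 - Z) = -1050 - Z)
z = -2209 (z = -1050 - 1*1159 = -1050 - 1159 = -2209)
W = -2209
P(O, s) = 30*s
4777696/(P(-374, 15*(13 + 17)) - W) + 4134013/4479896 = 4777696/(30*(15*(13 + 17)) - 1*(-2209)) + 4134013/4479896 = 4777696/(30*(15*30) + 2209) + 4134013*(1/4479896) = 4777696/(30*450 + 2209) + 4134013/4479896 = 4777696/(13500 + 2209) + 4134013/4479896 = 4777696/15709 + 4134013/4479896 = 21468522409833/70374686264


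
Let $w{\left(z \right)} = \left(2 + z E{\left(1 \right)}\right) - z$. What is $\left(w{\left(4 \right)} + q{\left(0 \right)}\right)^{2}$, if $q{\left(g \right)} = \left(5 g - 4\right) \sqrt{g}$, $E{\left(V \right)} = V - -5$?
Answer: $484$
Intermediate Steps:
$E{\left(V \right)} = 5 + V$ ($E{\left(V \right)} = V + 5 = 5 + V$)
$q{\left(g \right)} = \sqrt{g} \left(-4 + 5 g\right)$ ($q{\left(g \right)} = \left(-4 + 5 g\right) \sqrt{g} = \sqrt{g} \left(-4 + 5 g\right)$)
$w{\left(z \right)} = 2 + 5 z$ ($w{\left(z \right)} = \left(2 + z \left(5 + 1\right)\right) - z = \left(2 + z 6\right) - z = \left(2 + 6 z\right) - z = 2 + 5 z$)
$\left(w{\left(4 \right)} + q{\left(0 \right)}\right)^{2} = \left(\left(2 + 5 \cdot 4\right) + \sqrt{0} \left(-4 + 5 \cdot 0\right)\right)^{2} = \left(\left(2 + 20\right) + 0 \left(-4 + 0\right)\right)^{2} = \left(22 + 0 \left(-4\right)\right)^{2} = \left(22 + 0\right)^{2} = 22^{2} = 484$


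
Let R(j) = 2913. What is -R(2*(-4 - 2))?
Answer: -2913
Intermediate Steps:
-R(2*(-4 - 2)) = -1*2913 = -2913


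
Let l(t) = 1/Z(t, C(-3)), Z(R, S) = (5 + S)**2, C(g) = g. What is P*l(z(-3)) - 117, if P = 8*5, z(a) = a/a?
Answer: -107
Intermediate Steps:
z(a) = 1
P = 40
l(t) = 1/4 (l(t) = 1/((5 - 3)**2) = 1/(2**2) = 1/4)
P*l(z(-3)) - 117 = 40*(1/4) - 117 = 10 - 117 = -107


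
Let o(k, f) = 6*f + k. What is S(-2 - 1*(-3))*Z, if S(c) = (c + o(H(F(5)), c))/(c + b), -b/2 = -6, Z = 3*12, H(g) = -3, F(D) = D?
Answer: 144/13 ≈ 11.077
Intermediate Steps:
Z = 36
b = 12 (b = -2*(-6) = 12)
o(k, f) = k + 6*f
S(c) = (-3 + 7*c)/(12 + c) (S(c) = (c + (-3 + 6*c))/(c + 12) = (-3 + 7*c)/(12 + c))
S(-2 - 1*(-3))*Z = ((-3 + 7*(-2 - 1*(-3)))/(12 + (-2 - 1*(-3))))*36 = ((-3 + 7*(-2 + 3))/(12 + (-2 + 3)))*36 = ((-3 + 7*1)/(12 + 1))*36 = ((-3 + 7)/13)*36 = ((1/13)*4)*36 = (4/13)*36 = 144/13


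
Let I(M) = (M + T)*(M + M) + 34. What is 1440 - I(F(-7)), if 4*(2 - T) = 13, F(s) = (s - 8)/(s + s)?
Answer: 275651/196 ≈ 1406.4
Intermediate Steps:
F(s) = (-8 + s)/(2*s) (F(s) = (-8 + s)/((2*s)) = (-8 + s)*(1/(2*s)) = (-8 + s)/(2*s))
T = -5/4 (T = 2 - ¼*13 = 2 - 13/4 = -5/4 ≈ -1.2500)
I(M) = 34 + 2*M*(-5/4 + M) (I(M) = (M - 5/4)*(M + M) + 34 = (-5/4 + M)*(2*M) + 34 = 2*M*(-5/4 + M) + 34 = 34 + 2*M*(-5/4 + M))
1440 - I(F(-7)) = 1440 - (34 + 2*((½)*(-8 - 7)/(-7))² - 5*(-8 - 7)/(4*(-7))) = 1440 - (34 + 2*((½)*(-⅐)*(-15))² - 5*(-1)*(-15)/(4*7)) = 1440 - (34 + 2*(15/14)² - 5/2*15/14) = 1440 - (34 + 2*(225/196) - 75/28) = 1440 - (34 + 225/98 - 75/28) = 1440 - 1*6589/196 = 1440 - 6589/196 = 275651/196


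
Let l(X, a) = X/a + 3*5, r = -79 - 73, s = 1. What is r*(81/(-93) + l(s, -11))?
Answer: -727624/341 ≈ -2133.8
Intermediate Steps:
r = -152
l(X, a) = 15 + X/a (l(X, a) = X/a + 15 = 15 + X/a)
r*(81/(-93) + l(s, -11)) = -152*(81/(-93) + (15 + 1/(-11))) = -152*(81*(-1/93) + (15 + 1*(-1/11))) = -152*(-27/31 + (15 - 1/11)) = -152*(-27/31 + 164/11) = -152*4787/341 = -727624/341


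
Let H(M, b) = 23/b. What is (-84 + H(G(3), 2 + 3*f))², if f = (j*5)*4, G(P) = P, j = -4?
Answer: 400600225/56644 ≈ 7072.2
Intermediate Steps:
f = -80 (f = -4*5*4 = -20*4 = -80)
(-84 + H(G(3), 2 + 3*f))² = (-84 + 23/(2 + 3*(-80)))² = (-84 + 23/(2 - 240))² = (-84 + 23/(-238))² = (-84 + 23*(-1/238))² = (-84 - 23/238)² = (-20015/238)² = 400600225/56644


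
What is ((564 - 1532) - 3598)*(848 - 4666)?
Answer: 17432988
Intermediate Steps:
((564 - 1532) - 3598)*(848 - 4666) = (-968 - 3598)*(-3818) = -4566*(-3818) = 17432988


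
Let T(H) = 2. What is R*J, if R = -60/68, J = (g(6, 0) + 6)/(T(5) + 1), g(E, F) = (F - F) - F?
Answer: -30/17 ≈ -1.7647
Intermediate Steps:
g(E, F) = -F (g(E, F) = 0 - F = -F)
J = 2 (J = (-1*0 + 6)/(2 + 1) = (0 + 6)/3 = 6*(⅓) = 2)
R = -15/17 (R = -60*1/68 = -15/17 ≈ -0.88235)
R*J = -15/17*2 = -30/17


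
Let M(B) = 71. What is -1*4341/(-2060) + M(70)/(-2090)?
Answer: 892643/430540 ≈ 2.0733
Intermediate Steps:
-1*4341/(-2060) + M(70)/(-2090) = -1*4341/(-2060) + 71/(-2090) = -4341*(-1/2060) + 71*(-1/2090) = 4341/2060 - 71/2090 = 892643/430540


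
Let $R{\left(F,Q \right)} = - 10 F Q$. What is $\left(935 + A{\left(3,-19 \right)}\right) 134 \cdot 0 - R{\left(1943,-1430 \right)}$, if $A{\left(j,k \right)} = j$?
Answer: $-27784900$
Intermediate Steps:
$R{\left(F,Q \right)} = - 10 F Q$
$\left(935 + A{\left(3,-19 \right)}\right) 134 \cdot 0 - R{\left(1943,-1430 \right)} = \left(935 + 3\right) 134 \cdot 0 - \left(-10\right) 1943 \left(-1430\right) = 938 \cdot 0 - 27784900 = 0 - 27784900 = -27784900$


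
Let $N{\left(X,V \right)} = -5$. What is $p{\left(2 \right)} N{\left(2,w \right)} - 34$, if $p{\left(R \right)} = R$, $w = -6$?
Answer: $-44$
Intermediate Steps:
$p{\left(2 \right)} N{\left(2,w \right)} - 34 = 2 \left(-5\right) - 34 = -10 - 34 = -44$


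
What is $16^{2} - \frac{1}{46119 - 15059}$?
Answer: $\frac{7951359}{31060} \approx 256.0$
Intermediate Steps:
$16^{2} - \frac{1}{46119 - 15059} = 256 - \frac{1}{31060} = \frac{7951359}{31060}$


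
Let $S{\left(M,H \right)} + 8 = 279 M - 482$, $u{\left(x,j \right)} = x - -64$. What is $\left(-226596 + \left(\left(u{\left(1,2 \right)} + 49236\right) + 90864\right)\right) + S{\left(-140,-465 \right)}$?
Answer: $-125981$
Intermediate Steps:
$u{\left(x,j \right)} = 64 + x$ ($u{\left(x,j \right)} = x + 64 = 64 + x$)
$S{\left(M,H \right)} = -490 + 279 M$ ($S{\left(M,H \right)} = -8 + \left(279 M - 482\right) = -8 + \left(-482 + 279 M\right) = -490 + 279 M$)
$\left(-226596 + \left(\left(u{\left(1,2 \right)} + 49236\right) + 90864\right)\right) + S{\left(-140,-465 \right)} = \left(-226596 + \left(\left(\left(64 + 1\right) + 49236\right) + 90864\right)\right) + \left(-490 + 279 \left(-140\right)\right) = \left(-226596 + \left(\left(65 + 49236\right) + 90864\right)\right) - 39550 = \left(-226596 + \left(49301 + 90864\right)\right) - 39550 = \left(-226596 + 140165\right) - 39550 = -86431 - 39550 = -125981$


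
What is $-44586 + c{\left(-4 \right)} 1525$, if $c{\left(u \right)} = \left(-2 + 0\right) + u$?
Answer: $-53736$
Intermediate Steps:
$c{\left(u \right)} = -2 + u$
$-44586 + c{\left(-4 \right)} 1525 = -44586 + \left(-2 - 4\right) 1525 = -44586 - 9150 = -53736$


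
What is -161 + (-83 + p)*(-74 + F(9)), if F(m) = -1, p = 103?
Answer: -1661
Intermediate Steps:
-161 + (-83 + p)*(-74 + F(9)) = -161 + (-83 + 103)*(-74 - 1) = -161 + 20*(-75) = -161 - 1500 = -1661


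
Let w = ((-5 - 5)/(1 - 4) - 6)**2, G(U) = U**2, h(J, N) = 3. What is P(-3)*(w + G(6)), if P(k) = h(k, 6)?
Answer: 388/3 ≈ 129.33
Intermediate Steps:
P(k) = 3
w = 64/9 (w = (-10/(-3) - 6)**2 = (-10*(-1/3) - 6)**2 = (10/3 - 6)**2 = (-8/3)**2 = 64/9 ≈ 7.1111)
P(-3)*(w + G(6)) = 3*(64/9 + 6**2) = 3*(64/9 + 36) = 3*(388/9) = 388/3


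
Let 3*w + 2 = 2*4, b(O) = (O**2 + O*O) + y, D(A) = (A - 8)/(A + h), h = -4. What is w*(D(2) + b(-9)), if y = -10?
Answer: 310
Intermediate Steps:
D(A) = (-8 + A)/(-4 + A) (D(A) = (A - 8)/(A - 4) = (-8 + A)/(-4 + A))
b(O) = -10 + 2*O**2 (b(O) = (O**2 + O*O) - 10 = (O**2 + O**2) - 10 = 2*O**2 - 10 = -10 + 2*O**2)
w = 2 (w = -2/3 + (2*4)/3 = -2/3 + (1/3)*8 = -2/3 + 8/3 = 2)
w*(D(2) + b(-9)) = 2*((-8 + 2)/(-4 + 2) + (-10 + 2*(-9)**2)) = 2*(-6/(-2) + (-10 + 2*81)) = 2*(-1/2*(-6) + (-10 + 162)) = 2*(3 + 152) = 2*155 = 310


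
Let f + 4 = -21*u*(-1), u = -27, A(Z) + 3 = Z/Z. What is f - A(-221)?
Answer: -569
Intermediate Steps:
A(Z) = -2 (A(Z) = -3 + Z/Z = -3 + 1 = -2)
f = -571 (f = -4 - 21*(-27)*(-1) = -4 + 567*(-1) = -4 - 567 = -571)
f - A(-221) = -571 - 1*(-2) = -571 + 2 = -569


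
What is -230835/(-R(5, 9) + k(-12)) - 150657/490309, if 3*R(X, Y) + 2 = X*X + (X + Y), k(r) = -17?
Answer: 30866197839/3922472 ≈ 7869.1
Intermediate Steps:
R(X, Y) = -2/3 + X/3 + Y/3 + X**2/3 (R(X, Y) = -2/3 + (X*X + (X + Y))/3 = -2/3 + (X**2 + (X + Y))/3 = -2/3 + (X + Y + X**2)/3 = -2/3 + (X/3 + Y/3 + X**2/3) = -2/3 + X/3 + Y/3 + X**2/3)
-230835/(-R(5, 9) + k(-12)) - 150657/490309 = -230835/(-(-2/3 + (1/3)*5 + (1/3)*9 + (1/3)*5**2) - 17) - 150657/490309 = -230835/(-(-2/3 + 5/3 + 3 + (1/3)*25) - 17) - 150657*1/490309 = -230835/(-(-2/3 + 5/3 + 3 + 25/3) - 17) - 150657/490309 = -230835/(-1*37/3 - 17) - 150657/490309 = -230835/(-37/3 - 17) - 150657/490309 = -230835/(-88/3) - 150657/490309 = -230835*(-3/88) - 150657/490309 = 62955/8 - 150657/490309 = 30866197839/3922472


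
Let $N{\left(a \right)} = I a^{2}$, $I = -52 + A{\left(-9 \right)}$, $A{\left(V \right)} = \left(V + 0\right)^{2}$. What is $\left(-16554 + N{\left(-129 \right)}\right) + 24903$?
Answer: $490938$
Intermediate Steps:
$A{\left(V \right)} = V^{2}$
$I = 29$ ($I = -52 + \left(-9\right)^{2} = -52 + 81 = 29$)
$N{\left(a \right)} = 29 a^{2}$
$\left(-16554 + N{\left(-129 \right)}\right) + 24903 = \left(-16554 + 29 \left(-129\right)^{2}\right) + 24903 = \left(-16554 + 29 \cdot 16641\right) + 24903 = \left(-16554 + 482589\right) + 24903 = 466035 + 24903 = 490938$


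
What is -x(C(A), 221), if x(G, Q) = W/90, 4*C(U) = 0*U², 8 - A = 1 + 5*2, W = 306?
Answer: -17/5 ≈ -3.4000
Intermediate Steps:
A = -3 (A = 8 - (1 + 5*2) = 8 - (1 + 10) = 8 - 1*11 = 8 - 11 = -3)
C(U) = 0 (C(U) = (0*U²)/4 = (¼)*0 = 0)
x(G, Q) = 17/5 (x(G, Q) = 306/90 = 306*(1/90) = 17/5)
-x(C(A), 221) = -1*17/5 = -17/5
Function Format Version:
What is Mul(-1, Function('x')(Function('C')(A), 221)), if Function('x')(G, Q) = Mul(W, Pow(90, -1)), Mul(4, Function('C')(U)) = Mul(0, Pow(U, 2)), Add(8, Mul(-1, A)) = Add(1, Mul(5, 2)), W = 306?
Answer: Rational(-17, 5) ≈ -3.4000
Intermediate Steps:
A = -3 (A = Add(8, Mul(-1, Add(1, Mul(5, 2)))) = Add(8, Mul(-1, Add(1, 10))) = Add(8, Mul(-1, 11)) = Add(8, -11) = -3)
Function('C')(U) = 0 (Function('C')(U) = Mul(Rational(1, 4), Mul(0, Pow(U, 2))) = Mul(Rational(1, 4), 0) = 0)
Function('x')(G, Q) = Rational(17, 5) (Function('x')(G, Q) = Mul(306, Pow(90, -1)) = Mul(306, Rational(1, 90)) = Rational(17, 5))
Mul(-1, Function('x')(Function('C')(A), 221)) = Mul(-1, Rational(17, 5)) = Rational(-17, 5)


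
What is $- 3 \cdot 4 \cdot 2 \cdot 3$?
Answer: $-72$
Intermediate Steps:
$- 3 \cdot 4 \cdot 2 \cdot 3 = \left(-3\right) 8 \cdot 3 = \left(-24\right) 3 = -72$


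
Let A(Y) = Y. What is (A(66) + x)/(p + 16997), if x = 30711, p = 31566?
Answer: 30777/48563 ≈ 0.63375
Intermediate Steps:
(A(66) + x)/(p + 16997) = (66 + 30711)/(31566 + 16997) = 30777/48563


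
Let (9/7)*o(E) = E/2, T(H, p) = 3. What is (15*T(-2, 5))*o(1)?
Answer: 35/2 ≈ 17.500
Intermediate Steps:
o(E) = 7*E/18 (o(E) = 7*(E/2)/9 = 7*E/18)
(15*T(-2, 5))*o(1) = (15*3)*((7/18)*1) = 45*(7/18) = 35/2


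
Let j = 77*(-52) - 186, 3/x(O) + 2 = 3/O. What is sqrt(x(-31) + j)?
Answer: I*sqrt(17708795)/65 ≈ 64.741*I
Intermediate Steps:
x(O) = 3/(-2 + 3/O)
j = -4190 (j = -4004 - 186 = -4190)
sqrt(x(-31) + j) = sqrt(-3*(-31)/(-3 + 2*(-31)) - 4190) = sqrt(-3*(-31)/(-3 - 62) - 4190) = sqrt(-3*(-31)/(-65) - 4190) = sqrt(-3*(-31)*(-1/65) - 4190) = sqrt(-93/65 - 4190) = sqrt(-272443/65) = I*sqrt(17708795)/65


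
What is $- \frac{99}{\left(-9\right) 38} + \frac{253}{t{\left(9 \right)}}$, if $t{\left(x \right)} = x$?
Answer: $\frac{9713}{342} \approx 28.401$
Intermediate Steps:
$- \frac{99}{\left(-9\right) 38} + \frac{253}{t{\left(9 \right)}} = - \frac{99}{\left(-9\right) 38} + \frac{253}{9} = - \frac{99}{-342} + 253 \cdot \frac{1}{9} = \left(-99\right) \left(- \frac{1}{342}\right) + \frac{253}{9} = \frac{11}{38} + \frac{253}{9} = \frac{9713}{342}$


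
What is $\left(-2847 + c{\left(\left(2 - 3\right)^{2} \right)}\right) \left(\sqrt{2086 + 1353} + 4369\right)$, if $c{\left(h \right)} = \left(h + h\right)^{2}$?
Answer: $-12421067 - 2843 \sqrt{3439} \approx -1.2588 \cdot 10^{7}$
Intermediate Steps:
$c{\left(h \right)} = 4 h^{2}$ ($c{\left(h \right)} = \left(2 h\right)^{2} = 4 h^{2}$)
$\left(-2847 + c{\left(\left(2 - 3\right)^{2} \right)}\right) \left(\sqrt{2086 + 1353} + 4369\right) = \left(-2847 + 4 \left(\left(2 - 3\right)^{2}\right)^{2}\right) \left(\sqrt{2086 + 1353} + 4369\right) = \left(-2847 + 4 \left(\left(-1\right)^{2}\right)^{2}\right) \left(\sqrt{3439} + 4369\right) = \left(-2847 + 4 \cdot 1^{2}\right) \left(4369 + \sqrt{3439}\right) = \left(-2847 + 4 \cdot 1\right) \left(4369 + \sqrt{3439}\right) = \left(-2847 + 4\right) \left(4369 + \sqrt{3439}\right) = - 2843 \left(4369 + \sqrt{3439}\right) = -12421067 - 2843 \sqrt{3439}$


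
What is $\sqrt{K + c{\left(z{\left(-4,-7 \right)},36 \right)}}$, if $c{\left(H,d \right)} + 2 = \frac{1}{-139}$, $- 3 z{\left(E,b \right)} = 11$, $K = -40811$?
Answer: $\frac{4 i \sqrt{49284257}}{139} \approx 202.02 i$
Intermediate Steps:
$z{\left(E,b \right)} = - \frac{11}{3}$ ($z{\left(E,b \right)} = \left(- \frac{1}{3}\right) 11 = - \frac{11}{3}$)
$c{\left(H,d \right)} = - \frac{279}{139}$ ($c{\left(H,d \right)} = -2 + \frac{1}{-139} = -2 - \frac{1}{139} = - \frac{279}{139}$)
$\sqrt{K + c{\left(z{\left(-4,-7 \right)},36 \right)}} = \sqrt{-40811 - \frac{279}{139}} = \sqrt{- \frac{5673008}{139}} = \frac{4 i \sqrt{49284257}}{139}$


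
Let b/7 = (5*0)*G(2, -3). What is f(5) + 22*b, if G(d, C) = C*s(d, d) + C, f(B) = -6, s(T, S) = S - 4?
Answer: -6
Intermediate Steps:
s(T, S) = -4 + S
G(d, C) = C + C*(-4 + d) (G(d, C) = C*(-4 + d) + C = C + C*(-4 + d))
b = 0 (b = 7*((5*0)*(-3*(-3 + 2))) = 7*(0*(-3*(-1))) = 7*(0*3) = 7*0 = 0)
f(5) + 22*b = -6 + 22*0 = -6 + 0 = -6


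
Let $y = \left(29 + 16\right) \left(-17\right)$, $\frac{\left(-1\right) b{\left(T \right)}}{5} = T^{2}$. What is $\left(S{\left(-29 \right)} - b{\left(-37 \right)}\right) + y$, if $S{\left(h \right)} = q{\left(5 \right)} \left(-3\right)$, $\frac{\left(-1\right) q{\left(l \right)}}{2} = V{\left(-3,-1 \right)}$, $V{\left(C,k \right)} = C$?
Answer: $6062$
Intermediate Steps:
$q{\left(l \right)} = 6$ ($q{\left(l \right)} = \left(-2\right) \left(-3\right) = 6$)
$S{\left(h \right)} = -18$ ($S{\left(h \right)} = 6 \left(-3\right) = -18$)
$b{\left(T \right)} = - 5 T^{2}$
$y = -765$ ($y = 45 \left(-17\right) = -765$)
$\left(S{\left(-29 \right)} - b{\left(-37 \right)}\right) + y = \left(-18 - - 5 \left(-37\right)^{2}\right) - 765 = \left(-18 - \left(-5\right) 1369\right) - 765 = \left(-18 - -6845\right) - 765 = \left(-18 + 6845\right) - 765 = 6827 - 765 = 6062$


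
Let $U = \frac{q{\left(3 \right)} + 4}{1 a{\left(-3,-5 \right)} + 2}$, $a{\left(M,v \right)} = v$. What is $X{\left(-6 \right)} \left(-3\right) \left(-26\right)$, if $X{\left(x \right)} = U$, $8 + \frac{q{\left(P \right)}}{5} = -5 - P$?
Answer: $1976$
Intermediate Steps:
$q{\left(P \right)} = -65 - 5 P$ ($q{\left(P \right)} = -40 + 5 \left(-5 - P\right) = -40 - \left(25 + 5 P\right) = -65 - 5 P$)
$U = \frac{76}{3}$ ($U = \frac{\left(-65 - 15\right) + 4}{1 \left(-5\right) + 2} = \frac{\left(-65 - 15\right) + 4}{-5 + 2} = \frac{-80 + 4}{-3} = \left(-76\right) \left(- \frac{1}{3}\right) = \frac{76}{3} \approx 25.333$)
$X{\left(x \right)} = \frac{76}{3}$
$X{\left(-6 \right)} \left(-3\right) \left(-26\right) = \frac{76}{3} \left(-3\right) \left(-26\right) = \left(-76\right) \left(-26\right) = 1976$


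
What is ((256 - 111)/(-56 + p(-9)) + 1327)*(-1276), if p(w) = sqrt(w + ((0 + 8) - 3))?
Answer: -265322508/157 + 18502*I/157 ≈ -1.69e+6 + 117.85*I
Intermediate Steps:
p(w) = sqrt(5 + w) (p(w) = sqrt(w + (8 - 3)) = sqrt(w + 5) = sqrt(5 + w))
((256 - 111)/(-56 + p(-9)) + 1327)*(-1276) = ((256 - 111)/(-56 + sqrt(5 - 9)) + 1327)*(-1276) = (145/(-56 + sqrt(-4)) + 1327)*(-1276) = (145/(-56 + 2*I) + 1327)*(-1276) = (145*((-56 - 2*I)/3140) + 1327)*(-1276) = (29*(-56 - 2*I)/628 + 1327)*(-1276) = (1327 + 29*(-56 - 2*I)/628)*(-1276) = -1693252 - 9251*(-56 - 2*I)/157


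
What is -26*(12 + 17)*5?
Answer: -3770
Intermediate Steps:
-26*(12 + 17)*5 = -26*29*5 = -754*5 = -3770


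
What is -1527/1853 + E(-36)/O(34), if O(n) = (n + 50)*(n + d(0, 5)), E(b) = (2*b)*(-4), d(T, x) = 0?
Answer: -9381/12971 ≈ -0.72323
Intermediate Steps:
E(b) = -8*b
O(n) = n*(50 + n) (O(n) = (n + 50)*(n + 0) = (50 + n)*n = n*(50 + n))
-1527/1853 + E(-36)/O(34) = -1527/1853 + (-8*(-36))/((34*(50 + 34))) = -1527*1/1853 + 288/((34*84)) = -1527/1853 + 288/2856 = -1527/1853 + 288*(1/2856) = -1527/1853 + 12/119 = -9381/12971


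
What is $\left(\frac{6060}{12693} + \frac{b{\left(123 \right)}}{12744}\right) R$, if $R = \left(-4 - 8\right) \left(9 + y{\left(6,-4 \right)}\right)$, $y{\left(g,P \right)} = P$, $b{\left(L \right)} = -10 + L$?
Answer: $- \frac{131104915}{4493322} \approx -29.178$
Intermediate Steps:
$R = -60$ ($R = \left(-4 - 8\right) \left(9 - 4\right) = \left(-12\right) 5 = -60$)
$\left(\frac{6060}{12693} + \frac{b{\left(123 \right)}}{12744}\right) R = \left(\frac{6060}{12693} + \frac{-10 + 123}{12744}\right) \left(-60\right) = \left(6060 \cdot \frac{1}{12693} + 113 \cdot \frac{1}{12744}\right) \left(-60\right) = \left(\frac{2020}{4231} + \frac{113}{12744}\right) \left(-60\right) = \frac{26220983}{53919864} \left(-60\right) = - \frac{131104915}{4493322}$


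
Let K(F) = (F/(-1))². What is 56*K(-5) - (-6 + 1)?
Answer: 1405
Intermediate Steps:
K(F) = F² (K(F) = (F*(-1))² = (-F)² = F²)
56*K(-5) - (-6 + 1) = 56*(-5)² - (-6 + 1) = 56*25 - 1*(-5) = 1400 + 5 = 1405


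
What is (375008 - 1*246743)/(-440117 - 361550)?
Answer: -128265/801667 ≈ -0.16000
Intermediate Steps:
(375008 - 1*246743)/(-440117 - 361550) = (375008 - 246743)/(-801667) = 128265*(-1/801667) = -128265/801667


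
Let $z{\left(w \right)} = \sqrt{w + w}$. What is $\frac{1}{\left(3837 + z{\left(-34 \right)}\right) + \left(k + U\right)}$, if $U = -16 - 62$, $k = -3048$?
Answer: $\frac{711}{505589} - \frac{2 i \sqrt{17}}{505589} \approx 0.0014063 - 1.631 \cdot 10^{-5} i$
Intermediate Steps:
$z{\left(w \right)} = \sqrt{2} \sqrt{w}$ ($z{\left(w \right)} = \sqrt{2 w} = \sqrt{2} \sqrt{w}$)
$U = -78$ ($U = -16 - 62 = -78$)
$\frac{1}{\left(3837 + z{\left(-34 \right)}\right) + \left(k + U\right)} = \frac{1}{\left(3837 + \sqrt{2} \sqrt{-34}\right) - 3126} = \frac{1}{\left(3837 + \sqrt{2} i \sqrt{34}\right) - 3126} = \frac{1}{\left(3837 + 2 i \sqrt{17}\right) - 3126} = \frac{1}{711 + 2 i \sqrt{17}}$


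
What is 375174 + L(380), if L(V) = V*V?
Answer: 519574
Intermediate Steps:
L(V) = V**2
375174 + L(380) = 375174 + 380**2 = 375174 + 144400 = 519574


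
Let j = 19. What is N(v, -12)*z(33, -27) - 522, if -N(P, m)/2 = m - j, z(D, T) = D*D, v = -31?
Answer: 66996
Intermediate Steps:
z(D, T) = D²
N(P, m) = 38 - 2*m (N(P, m) = -2*(m - 1*19) = -2*(m - 19) = -2*(-19 + m) = 38 - 2*m)
N(v, -12)*z(33, -27) - 522 = (38 - 2*(-12))*33² - 522 = (38 + 24)*1089 - 522 = 62*1089 - 522 = 67518 - 522 = 66996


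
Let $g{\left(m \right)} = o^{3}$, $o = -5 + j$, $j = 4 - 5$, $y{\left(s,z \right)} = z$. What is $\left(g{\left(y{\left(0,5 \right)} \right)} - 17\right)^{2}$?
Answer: $54289$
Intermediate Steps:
$j = -1$
$o = -6$ ($o = -5 - 1 = -6$)
$g{\left(m \right)} = -216$ ($g{\left(m \right)} = \left(-6\right)^{3} = -216$)
$\left(g{\left(y{\left(0,5 \right)} \right)} - 17\right)^{2} = \left(-216 - 17\right)^{2} = \left(-233\right)^{2} = 54289$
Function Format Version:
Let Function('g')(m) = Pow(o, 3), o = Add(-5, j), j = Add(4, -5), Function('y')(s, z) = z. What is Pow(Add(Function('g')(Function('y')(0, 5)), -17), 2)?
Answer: 54289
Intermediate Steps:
j = -1
o = -6 (o = Add(-5, -1) = -6)
Function('g')(m) = -216 (Function('g')(m) = Pow(-6, 3) = -216)
Pow(Add(Function('g')(Function('y')(0, 5)), -17), 2) = Pow(Add(-216, -17), 2) = Pow(-233, 2) = 54289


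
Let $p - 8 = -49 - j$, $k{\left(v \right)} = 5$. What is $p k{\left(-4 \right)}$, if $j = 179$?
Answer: $-1100$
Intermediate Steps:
$p = -220$ ($p = 8 - 228 = -220$)
$p k{\left(-4 \right)} = \left(-220\right) 5 = -1100$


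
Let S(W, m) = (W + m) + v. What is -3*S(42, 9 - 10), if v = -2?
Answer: -117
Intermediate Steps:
S(W, m) = -2 + W + m (S(W, m) = (W + m) - 2 = -2 + W + m)
-3*S(42, 9 - 10) = -3*(-2 + 42 + (9 - 10)) = -3*(-2 + 42 - 1) = -3*39 = -117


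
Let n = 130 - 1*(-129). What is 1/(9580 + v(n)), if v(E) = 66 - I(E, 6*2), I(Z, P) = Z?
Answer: 1/9387 ≈ 0.00010653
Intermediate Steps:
n = 259 (n = 130 + 129 = 259)
v(E) = 66 - E
1/(9580 + v(n)) = 1/(9580 + (66 - 1*259)) = 1/(9580 + (66 - 259)) = 1/(9580 - 193) = 1/9387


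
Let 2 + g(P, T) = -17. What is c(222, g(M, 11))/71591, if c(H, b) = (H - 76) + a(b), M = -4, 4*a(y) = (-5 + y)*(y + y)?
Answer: 374/71591 ≈ 0.0052241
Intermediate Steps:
a(y) = y*(-5 + y)/2 (a(y) = ((-5 + y)*(y + y))/4 = ((-5 + y)*(2*y))/4 = (2*y*(-5 + y))/4 = y*(-5 + y)/2)
g(P, T) = -19 (g(P, T) = -2 - 17 = -19)
c(H, b) = -76 + H + b*(-5 + b)/2 (c(H, b) = (H - 76) + b*(-5 + b)/2 = (-76 + H) + b*(-5 + b)/2 = -76 + H + b*(-5 + b)/2)
c(222, g(M, 11))/71591 = (-76 + 222 + (½)*(-19)*(-5 - 19))/71591 = (-76 + 222 + (½)*(-19)*(-24))*(1/71591) = (-76 + 222 + 228)*(1/71591) = 374*(1/71591) = 374/71591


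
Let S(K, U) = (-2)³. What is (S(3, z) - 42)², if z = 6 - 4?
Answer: 2500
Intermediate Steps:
z = 2
S(K, U) = -8
(S(3, z) - 42)² = (-8 - 42)² = (-50)² = 2500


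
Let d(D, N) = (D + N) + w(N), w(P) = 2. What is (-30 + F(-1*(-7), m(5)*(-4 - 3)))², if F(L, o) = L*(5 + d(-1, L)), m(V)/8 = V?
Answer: 3721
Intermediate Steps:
m(V) = 8*V
d(D, N) = 2 + D + N (d(D, N) = (D + N) + 2 = 2 + D + N)
F(L, o) = L*(6 + L) (F(L, o) = L*(5 + (2 - 1 + L)) = L*(5 + (1 + L)) = L*(6 + L))
(-30 + F(-1*(-7), m(5)*(-4 - 3)))² = (-30 + (-1*(-7))*(6 - 1*(-7)))² = (-30 + 7*(6 + 7))² = (-30 + 7*13)² = (-30 + 91)² = 61² = 3721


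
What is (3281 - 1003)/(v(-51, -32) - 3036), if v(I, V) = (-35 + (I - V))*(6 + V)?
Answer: -67/48 ≈ -1.3958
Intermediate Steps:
v(I, V) = (6 + V)*(-35 + I - V) (v(I, V) = (-35 + I - V)*(6 + V) = (6 + V)*(-35 + I - V))
(3281 - 1003)/(v(-51, -32) - 3036) = (3281 - 1003)/((-210 - 1*(-32)² - 41*(-32) + 6*(-51) - 51*(-32)) - 3036) = 2278/((-210 - 1*1024 + 1312 - 306 + 1632) - 3036) = 2278/((-210 - 1024 + 1312 - 306 + 1632) - 3036) = 2278/(1404 - 3036) = 2278/(-1632) = 2278*(-1/1632) = -67/48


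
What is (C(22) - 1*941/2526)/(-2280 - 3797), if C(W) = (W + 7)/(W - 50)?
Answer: 49801/214907028 ≈ 0.00023173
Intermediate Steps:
C(W) = (7 + W)/(-50 + W)
(C(22) - 1*941/2526)/(-2280 - 3797) = ((7 + 22)/(-50 + 22) - 1*941/2526)/(-2280 - 3797) = (29/(-28) - 941*1/2526)/(-6077) = (-1/28*29 - 941/2526)*(-1/6077) = (-29/28 - 941/2526)*(-1/6077) = -49801/35364*(-1/6077) = 49801/214907028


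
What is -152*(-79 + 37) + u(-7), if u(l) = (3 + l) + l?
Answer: 6373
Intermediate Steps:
u(l) = 3 + 2*l
-152*(-79 + 37) + u(-7) = -152*(-79 + 37) + (3 + 2*(-7)) = -152*(-42) + (3 - 14) = 6384 - 11 = 6373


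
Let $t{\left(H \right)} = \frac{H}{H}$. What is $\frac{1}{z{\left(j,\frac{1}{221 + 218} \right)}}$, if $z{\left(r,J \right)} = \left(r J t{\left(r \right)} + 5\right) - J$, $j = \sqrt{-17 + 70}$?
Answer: $\frac{963166}{4813583} - \frac{439 \sqrt{53}}{4813583} \approx 0.19943$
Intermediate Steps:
$t{\left(H \right)} = 1$
$j = \sqrt{53} \approx 7.2801$
$z{\left(r,J \right)} = 5 - J + J r$ ($z{\left(r,J \right)} = \left(r J 1 + 5\right) - J = \left(J r 1 + 5\right) - J = \left(J r + 5\right) - J = \left(5 + J r\right) - J = 5 - J + J r$)
$\frac{1}{z{\left(j,\frac{1}{221 + 218} \right)}} = \frac{1}{5 - \frac{1}{221 + 218} + \frac{\sqrt{53}}{221 + 218}} = \frac{1}{5 - \frac{1}{439} + \frac{\sqrt{53}}{439}} = \frac{1}{\frac{2194}{439} + \frac{\sqrt{53}}{439}}$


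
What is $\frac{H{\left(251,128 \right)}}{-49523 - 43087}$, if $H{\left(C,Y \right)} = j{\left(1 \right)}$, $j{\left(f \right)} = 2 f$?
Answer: $- \frac{1}{46305} \approx -2.1596 \cdot 10^{-5}$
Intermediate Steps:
$H{\left(C,Y \right)} = 2$ ($H{\left(C,Y \right)} = 2 \cdot 1 = 2$)
$\frac{H{\left(251,128 \right)}}{-49523 - 43087} = \frac{2}{-49523 - 43087} = \frac{2}{-92610} = 2 \left(- \frac{1}{92610}\right) = - \frac{1}{46305}$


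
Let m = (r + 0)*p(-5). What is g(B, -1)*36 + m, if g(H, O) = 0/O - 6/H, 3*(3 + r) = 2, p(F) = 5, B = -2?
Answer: 289/3 ≈ 96.333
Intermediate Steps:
r = -7/3 (r = -3 + (⅓)*2 = -3 + ⅔ = -7/3 ≈ -2.3333)
g(H, O) = -6/H (g(H, O) = 0 - 6/H = -6/H)
m = -35/3 (m = (-7/3 + 0)*5 = -7/3*5 = -35/3 ≈ -11.667)
g(B, -1)*36 + m = -6/(-2)*36 - 35/3 = -6*(-½)*36 - 35/3 = 3*36 - 35/3 = 108 - 35/3 = 289/3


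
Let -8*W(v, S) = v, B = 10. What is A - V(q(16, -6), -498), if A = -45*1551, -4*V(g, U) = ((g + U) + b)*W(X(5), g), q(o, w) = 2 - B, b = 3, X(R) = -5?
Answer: -2235955/32 ≈ -69874.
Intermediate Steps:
W(v, S) = -v/8
q(o, w) = -8 (q(o, w) = 2 - 1*10 = 2 - 10 = -8)
V(g, U) = -15/32 - 5*U/32 - 5*g/32 (V(g, U) = -((g + U) + 3)*(-⅛*(-5))/4 = -((U + g) + 3)*5/(4*8) = -(3 + U + g)*5/(4*8) = -(15/8 + 5*U/8 + 5*g/8)/4 = -15/32 - 5*U/32 - 5*g/32)
A = -69795
A - V(q(16, -6), -498) = -69795 - (-15/32 - 5/32*(-498) - 5/32*(-8)) = -69795 - (-15/32 + 1245/16 + 5/4) = -69795 - 1*2515/32 = -69795 - 2515/32 = -2235955/32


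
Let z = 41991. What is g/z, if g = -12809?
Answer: -12809/41991 ≈ -0.30504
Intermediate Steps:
g/z = -12809/41991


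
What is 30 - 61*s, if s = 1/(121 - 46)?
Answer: 2189/75 ≈ 29.187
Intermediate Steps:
s = 1/75 ≈ 0.013333
30 - 61*s = 30 - 61*1/75 = 30 - 61/75 = 2189/75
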